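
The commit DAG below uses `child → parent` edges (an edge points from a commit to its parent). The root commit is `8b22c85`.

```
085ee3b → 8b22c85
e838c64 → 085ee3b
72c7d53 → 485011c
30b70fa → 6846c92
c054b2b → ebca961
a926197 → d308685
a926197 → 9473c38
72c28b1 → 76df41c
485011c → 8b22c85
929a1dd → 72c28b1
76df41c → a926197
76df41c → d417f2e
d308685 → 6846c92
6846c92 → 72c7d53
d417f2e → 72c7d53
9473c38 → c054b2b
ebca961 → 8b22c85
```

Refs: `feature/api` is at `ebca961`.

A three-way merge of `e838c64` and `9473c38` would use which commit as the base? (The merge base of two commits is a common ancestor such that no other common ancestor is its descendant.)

8b22c85

Ancestors of e838c64: {085ee3b, 8b22c85, e838c64}.
Ancestors of 9473c38: {8b22c85, 9473c38, c054b2b, ebca961}.
Common ancestors: {8b22c85}.
The only common ancestor is 8b22c85, so it is the merge base.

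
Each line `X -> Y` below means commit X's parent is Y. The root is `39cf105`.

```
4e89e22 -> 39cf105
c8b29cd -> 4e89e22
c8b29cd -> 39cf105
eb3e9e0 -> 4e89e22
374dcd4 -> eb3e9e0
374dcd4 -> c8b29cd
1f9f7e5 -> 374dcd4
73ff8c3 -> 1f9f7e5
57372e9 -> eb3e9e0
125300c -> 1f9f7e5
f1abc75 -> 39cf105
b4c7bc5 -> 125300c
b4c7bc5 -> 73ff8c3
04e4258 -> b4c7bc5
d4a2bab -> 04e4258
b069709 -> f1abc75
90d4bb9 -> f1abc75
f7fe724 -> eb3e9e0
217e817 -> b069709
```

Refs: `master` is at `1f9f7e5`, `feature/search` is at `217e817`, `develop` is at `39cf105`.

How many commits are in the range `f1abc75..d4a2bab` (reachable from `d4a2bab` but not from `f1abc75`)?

Reachable from d4a2bab: {04e4258, 125300c, 1f9f7e5, 374dcd4, 39cf105, 4e89e22, 73ff8c3, b4c7bc5, c8b29cd, d4a2bab, eb3e9e0}.
Reachable from f1abc75: {39cf105, f1abc75}.
In d4a2bab's history but not f1abc75's: {04e4258, 125300c, 1f9f7e5, 374dcd4, 4e89e22, 73ff8c3, b4c7bc5, c8b29cd, d4a2bab, eb3e9e0} — 10 commits.

10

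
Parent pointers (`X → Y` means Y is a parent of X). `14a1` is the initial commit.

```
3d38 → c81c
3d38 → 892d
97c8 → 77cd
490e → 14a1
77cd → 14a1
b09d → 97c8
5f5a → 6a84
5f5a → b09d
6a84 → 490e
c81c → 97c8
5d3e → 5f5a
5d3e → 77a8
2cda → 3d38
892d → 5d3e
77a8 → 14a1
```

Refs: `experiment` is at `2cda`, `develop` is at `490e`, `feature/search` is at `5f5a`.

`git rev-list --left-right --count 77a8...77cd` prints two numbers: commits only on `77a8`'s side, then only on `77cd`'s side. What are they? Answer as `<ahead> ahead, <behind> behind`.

Reachable from 77a8: {14a1, 77a8}.
Reachable from 77cd: {14a1, 77cd}.
Only in 77a8's history (ahead): {77a8} — 1.
Only in 77cd's history (behind): {77cd} — 1.

1 ahead, 1 behind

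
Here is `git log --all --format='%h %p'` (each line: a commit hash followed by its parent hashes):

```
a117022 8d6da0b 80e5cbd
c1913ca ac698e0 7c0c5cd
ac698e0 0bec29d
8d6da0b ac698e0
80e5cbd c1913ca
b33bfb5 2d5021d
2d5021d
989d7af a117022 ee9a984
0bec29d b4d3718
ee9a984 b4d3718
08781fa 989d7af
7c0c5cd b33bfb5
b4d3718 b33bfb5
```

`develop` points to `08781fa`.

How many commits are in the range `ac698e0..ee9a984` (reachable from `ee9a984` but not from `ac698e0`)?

Reachable from ee9a984: {2d5021d, b33bfb5, b4d3718, ee9a984}.
Reachable from ac698e0: {0bec29d, 2d5021d, ac698e0, b33bfb5, b4d3718}.
In ee9a984's history but not ac698e0's: {ee9a984} — 1 commit.

1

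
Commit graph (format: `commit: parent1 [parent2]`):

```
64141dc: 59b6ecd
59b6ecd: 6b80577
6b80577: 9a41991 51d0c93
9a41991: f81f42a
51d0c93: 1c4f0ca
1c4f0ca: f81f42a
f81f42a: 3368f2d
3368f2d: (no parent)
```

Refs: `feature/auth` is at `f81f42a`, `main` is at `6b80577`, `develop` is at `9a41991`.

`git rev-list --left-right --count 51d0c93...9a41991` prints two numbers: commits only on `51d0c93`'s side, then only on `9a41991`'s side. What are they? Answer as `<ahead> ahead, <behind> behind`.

2 ahead, 1 behind

Reachable from 51d0c93: {1c4f0ca, 3368f2d, 51d0c93, f81f42a}.
Reachable from 9a41991: {3368f2d, 9a41991, f81f42a}.
Only in 51d0c93's history (ahead): {1c4f0ca, 51d0c93} — 2.
Only in 9a41991's history (behind): {9a41991} — 1.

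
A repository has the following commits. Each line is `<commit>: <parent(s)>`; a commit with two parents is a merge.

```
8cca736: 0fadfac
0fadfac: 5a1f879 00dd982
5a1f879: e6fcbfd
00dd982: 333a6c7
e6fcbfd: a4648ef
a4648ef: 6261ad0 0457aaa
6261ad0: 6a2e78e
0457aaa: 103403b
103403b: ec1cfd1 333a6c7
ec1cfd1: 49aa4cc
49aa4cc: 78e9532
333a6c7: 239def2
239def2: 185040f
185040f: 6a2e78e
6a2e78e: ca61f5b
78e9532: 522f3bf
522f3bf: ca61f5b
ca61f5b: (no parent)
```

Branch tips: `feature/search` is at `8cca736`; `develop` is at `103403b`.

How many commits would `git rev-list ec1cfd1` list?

Walking parent pointers from ec1cfd1: reachable set = {49aa4cc, 522f3bf, 78e9532, ca61f5b, ec1cfd1}.
That is 5 commits.

5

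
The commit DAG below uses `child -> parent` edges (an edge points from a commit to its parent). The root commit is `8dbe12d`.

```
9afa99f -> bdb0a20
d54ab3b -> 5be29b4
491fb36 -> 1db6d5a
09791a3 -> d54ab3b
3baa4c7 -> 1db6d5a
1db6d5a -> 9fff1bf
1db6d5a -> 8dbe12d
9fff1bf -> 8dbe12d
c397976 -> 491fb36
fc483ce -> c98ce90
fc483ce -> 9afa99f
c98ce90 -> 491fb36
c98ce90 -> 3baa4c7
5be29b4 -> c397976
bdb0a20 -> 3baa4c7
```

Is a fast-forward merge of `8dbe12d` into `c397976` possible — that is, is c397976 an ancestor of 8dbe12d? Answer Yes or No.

No

A fast-forward from c397976 to 8dbe12d is possible iff c397976 is an ancestor of 8dbe12d.
Ancestors of 8dbe12d: {8dbe12d}.
c397976 is not among them, so fast-forward is not possible.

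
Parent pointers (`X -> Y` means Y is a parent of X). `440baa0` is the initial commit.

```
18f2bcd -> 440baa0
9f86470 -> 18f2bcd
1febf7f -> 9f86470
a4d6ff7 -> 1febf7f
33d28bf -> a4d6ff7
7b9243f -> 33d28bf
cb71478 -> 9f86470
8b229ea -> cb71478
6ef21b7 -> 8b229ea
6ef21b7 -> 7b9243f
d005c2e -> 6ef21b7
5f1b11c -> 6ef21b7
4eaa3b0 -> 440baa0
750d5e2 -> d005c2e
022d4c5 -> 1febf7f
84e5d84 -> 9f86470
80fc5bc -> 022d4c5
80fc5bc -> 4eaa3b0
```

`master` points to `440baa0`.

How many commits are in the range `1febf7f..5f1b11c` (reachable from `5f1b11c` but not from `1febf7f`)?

7

Reachable from 5f1b11c: {18f2bcd, 1febf7f, 33d28bf, 440baa0, 5f1b11c, 6ef21b7, 7b9243f, 8b229ea, 9f86470, a4d6ff7, cb71478}.
Reachable from 1febf7f: {18f2bcd, 1febf7f, 440baa0, 9f86470}.
In 5f1b11c's history but not 1febf7f's: {33d28bf, 5f1b11c, 6ef21b7, 7b9243f, 8b229ea, a4d6ff7, cb71478} — 7 commits.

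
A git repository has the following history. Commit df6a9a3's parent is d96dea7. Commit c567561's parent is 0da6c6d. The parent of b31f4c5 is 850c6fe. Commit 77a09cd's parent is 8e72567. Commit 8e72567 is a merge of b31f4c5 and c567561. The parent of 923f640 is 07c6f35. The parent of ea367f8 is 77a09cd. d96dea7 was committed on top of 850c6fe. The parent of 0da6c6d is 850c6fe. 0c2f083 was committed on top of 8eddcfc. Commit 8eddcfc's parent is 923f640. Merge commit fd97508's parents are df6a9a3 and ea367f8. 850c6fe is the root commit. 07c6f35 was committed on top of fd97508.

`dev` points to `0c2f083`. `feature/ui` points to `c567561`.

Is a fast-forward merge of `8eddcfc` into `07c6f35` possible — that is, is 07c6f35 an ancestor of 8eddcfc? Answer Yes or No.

Yes

A fast-forward from 07c6f35 to 8eddcfc is possible iff 07c6f35 is an ancestor of 8eddcfc.
Ancestors of 8eddcfc: {07c6f35, 0da6c6d, 77a09cd, 850c6fe, 8e72567, 8eddcfc, 923f640, b31f4c5, c567561, d96dea7, df6a9a3, ea367f8, fd97508}.
07c6f35 is among them, so fast-forward is possible.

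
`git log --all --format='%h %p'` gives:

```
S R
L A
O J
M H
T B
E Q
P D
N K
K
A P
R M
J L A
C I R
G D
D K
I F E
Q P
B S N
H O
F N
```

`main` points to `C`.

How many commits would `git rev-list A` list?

4

Walking parent pointers from A: reachable set = {A, D, K, P}.
That is 4 commits.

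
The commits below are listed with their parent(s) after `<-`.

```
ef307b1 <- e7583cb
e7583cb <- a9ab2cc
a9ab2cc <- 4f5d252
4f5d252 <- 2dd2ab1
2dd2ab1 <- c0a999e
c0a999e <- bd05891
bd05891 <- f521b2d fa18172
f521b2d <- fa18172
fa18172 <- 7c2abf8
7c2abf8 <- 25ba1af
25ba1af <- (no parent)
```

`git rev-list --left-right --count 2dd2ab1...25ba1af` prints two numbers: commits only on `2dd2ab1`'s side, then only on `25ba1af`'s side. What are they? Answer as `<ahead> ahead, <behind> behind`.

6 ahead, 0 behind

Reachable from 2dd2ab1: {25ba1af, 2dd2ab1, 7c2abf8, bd05891, c0a999e, f521b2d, fa18172}.
Reachable from 25ba1af: {25ba1af}.
Only in 2dd2ab1's history (ahead): {2dd2ab1, 7c2abf8, bd05891, c0a999e, f521b2d, fa18172} — 6.
Only in 25ba1af's history (behind): {} — 0.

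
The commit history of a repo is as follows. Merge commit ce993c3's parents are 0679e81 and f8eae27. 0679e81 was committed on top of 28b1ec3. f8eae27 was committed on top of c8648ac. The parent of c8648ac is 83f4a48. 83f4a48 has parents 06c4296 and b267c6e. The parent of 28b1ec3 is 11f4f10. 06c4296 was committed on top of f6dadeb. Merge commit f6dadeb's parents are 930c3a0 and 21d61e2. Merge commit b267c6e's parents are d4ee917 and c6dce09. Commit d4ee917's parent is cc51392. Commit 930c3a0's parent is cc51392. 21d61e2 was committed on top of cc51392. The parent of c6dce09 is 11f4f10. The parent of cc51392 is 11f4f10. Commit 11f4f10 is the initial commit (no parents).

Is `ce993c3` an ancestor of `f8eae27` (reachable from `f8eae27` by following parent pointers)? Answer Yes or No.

No

Ancestors of f8eae27: {06c4296, 11f4f10, 21d61e2, 83f4a48, 930c3a0, b267c6e, c6dce09, c8648ac, cc51392, d4ee917, f6dadeb, f8eae27}.
ce993c3 is not in that set, so it is not an ancestor of f8eae27.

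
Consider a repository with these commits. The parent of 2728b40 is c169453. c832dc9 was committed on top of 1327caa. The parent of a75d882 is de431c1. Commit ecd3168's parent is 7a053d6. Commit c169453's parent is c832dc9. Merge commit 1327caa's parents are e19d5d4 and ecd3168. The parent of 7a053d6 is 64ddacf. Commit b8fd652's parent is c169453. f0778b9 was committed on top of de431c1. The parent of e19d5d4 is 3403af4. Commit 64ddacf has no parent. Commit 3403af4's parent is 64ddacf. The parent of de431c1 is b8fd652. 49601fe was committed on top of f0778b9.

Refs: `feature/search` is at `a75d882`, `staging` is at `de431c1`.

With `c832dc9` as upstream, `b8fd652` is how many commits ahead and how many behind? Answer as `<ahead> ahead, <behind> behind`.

2 ahead, 0 behind

Reachable from b8fd652: {1327caa, 3403af4, 64ddacf, 7a053d6, b8fd652, c169453, c832dc9, e19d5d4, ecd3168}.
Reachable from c832dc9: {1327caa, 3403af4, 64ddacf, 7a053d6, c832dc9, e19d5d4, ecd3168}.
Only in b8fd652's history (ahead): {b8fd652, c169453} — 2.
Only in c832dc9's history (behind): {} — 0.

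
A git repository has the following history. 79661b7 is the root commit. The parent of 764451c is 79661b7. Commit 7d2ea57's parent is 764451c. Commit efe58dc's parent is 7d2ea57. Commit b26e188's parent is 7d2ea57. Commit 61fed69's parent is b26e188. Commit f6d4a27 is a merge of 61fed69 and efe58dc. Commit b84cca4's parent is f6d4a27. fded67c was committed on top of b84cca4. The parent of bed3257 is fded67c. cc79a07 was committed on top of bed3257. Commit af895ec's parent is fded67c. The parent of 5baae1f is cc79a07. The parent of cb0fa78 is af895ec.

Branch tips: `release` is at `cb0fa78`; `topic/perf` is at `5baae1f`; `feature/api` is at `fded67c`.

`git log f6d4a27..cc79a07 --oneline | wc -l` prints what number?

4

Reachable from cc79a07: {61fed69, 764451c, 79661b7, 7d2ea57, b26e188, b84cca4, bed3257, cc79a07, efe58dc, f6d4a27, fded67c}.
Reachable from f6d4a27: {61fed69, 764451c, 79661b7, 7d2ea57, b26e188, efe58dc, f6d4a27}.
In cc79a07's history but not f6d4a27's: {b84cca4, bed3257, cc79a07, fded67c} — 4 commits.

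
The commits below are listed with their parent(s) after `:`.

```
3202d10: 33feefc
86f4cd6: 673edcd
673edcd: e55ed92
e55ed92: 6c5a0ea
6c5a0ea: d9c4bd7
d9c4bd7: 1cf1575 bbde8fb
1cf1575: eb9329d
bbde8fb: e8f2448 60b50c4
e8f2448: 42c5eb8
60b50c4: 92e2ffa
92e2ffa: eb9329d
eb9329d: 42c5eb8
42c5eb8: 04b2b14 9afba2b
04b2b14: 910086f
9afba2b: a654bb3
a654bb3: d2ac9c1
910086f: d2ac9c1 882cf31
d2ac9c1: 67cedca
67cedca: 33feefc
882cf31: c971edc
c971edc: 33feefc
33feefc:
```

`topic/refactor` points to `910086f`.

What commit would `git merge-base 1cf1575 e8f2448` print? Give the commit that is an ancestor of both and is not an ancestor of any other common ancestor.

42c5eb8

Ancestors of 1cf1575: {04b2b14, 1cf1575, 33feefc, 42c5eb8, 67cedca, 882cf31, 910086f, 9afba2b, a654bb3, c971edc, d2ac9c1, eb9329d}.
Ancestors of e8f2448: {04b2b14, 33feefc, 42c5eb8, 67cedca, 882cf31, 910086f, 9afba2b, a654bb3, c971edc, d2ac9c1, e8f2448}.
Common ancestors: {04b2b14, 33feefc, 42c5eb8, 67cedca, 882cf31, 910086f, 9afba2b, a654bb3, c971edc, d2ac9c1}.
Among these, 42c5eb8 is not an ancestor of any other common ancestor — it is the merge base.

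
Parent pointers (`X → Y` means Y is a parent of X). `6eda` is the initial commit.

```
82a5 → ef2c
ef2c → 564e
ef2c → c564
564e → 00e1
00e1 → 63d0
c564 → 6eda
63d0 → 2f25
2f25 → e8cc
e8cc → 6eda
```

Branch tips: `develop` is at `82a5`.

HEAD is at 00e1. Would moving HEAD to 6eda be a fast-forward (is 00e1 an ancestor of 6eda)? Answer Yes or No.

A fast-forward from 00e1 to 6eda is possible iff 00e1 is an ancestor of 6eda.
Ancestors of 6eda: {6eda}.
00e1 is not among them, so fast-forward is not possible.

No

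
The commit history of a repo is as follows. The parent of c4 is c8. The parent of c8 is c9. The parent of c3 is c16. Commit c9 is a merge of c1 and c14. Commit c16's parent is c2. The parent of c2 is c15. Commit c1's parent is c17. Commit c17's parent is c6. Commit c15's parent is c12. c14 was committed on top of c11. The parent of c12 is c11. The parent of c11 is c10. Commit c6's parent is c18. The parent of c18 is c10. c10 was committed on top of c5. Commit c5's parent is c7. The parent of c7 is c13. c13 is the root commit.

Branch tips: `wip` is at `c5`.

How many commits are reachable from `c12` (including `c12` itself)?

6

Walking parent pointers from c12: reachable set = {c10, c11, c12, c13, c5, c7}.
That is 6 commits.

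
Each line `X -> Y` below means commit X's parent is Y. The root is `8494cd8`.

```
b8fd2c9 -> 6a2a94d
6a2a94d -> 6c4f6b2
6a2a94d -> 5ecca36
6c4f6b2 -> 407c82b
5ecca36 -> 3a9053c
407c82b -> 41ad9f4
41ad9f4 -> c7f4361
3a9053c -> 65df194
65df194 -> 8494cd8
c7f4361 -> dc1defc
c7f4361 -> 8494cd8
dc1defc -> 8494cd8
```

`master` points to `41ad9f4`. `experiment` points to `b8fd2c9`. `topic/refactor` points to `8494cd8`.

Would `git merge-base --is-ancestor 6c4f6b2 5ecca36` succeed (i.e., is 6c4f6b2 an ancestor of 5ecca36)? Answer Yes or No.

No

Ancestors of 5ecca36: {3a9053c, 5ecca36, 65df194, 8494cd8}.
6c4f6b2 is not in that set, so it is not an ancestor of 5ecca36.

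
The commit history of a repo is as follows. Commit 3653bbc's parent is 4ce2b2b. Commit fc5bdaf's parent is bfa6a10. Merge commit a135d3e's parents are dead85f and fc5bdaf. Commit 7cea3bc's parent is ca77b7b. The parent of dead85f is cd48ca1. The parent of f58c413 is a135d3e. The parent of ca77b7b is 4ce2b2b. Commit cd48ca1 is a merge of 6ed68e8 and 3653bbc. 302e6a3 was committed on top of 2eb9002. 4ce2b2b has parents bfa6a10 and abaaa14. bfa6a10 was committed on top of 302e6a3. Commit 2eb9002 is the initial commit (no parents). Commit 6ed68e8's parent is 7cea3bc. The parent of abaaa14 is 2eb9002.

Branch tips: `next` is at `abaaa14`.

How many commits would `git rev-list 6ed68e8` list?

Walking parent pointers from 6ed68e8: reachable set = {2eb9002, 302e6a3, 4ce2b2b, 6ed68e8, 7cea3bc, abaaa14, bfa6a10, ca77b7b}.
That is 8 commits.

8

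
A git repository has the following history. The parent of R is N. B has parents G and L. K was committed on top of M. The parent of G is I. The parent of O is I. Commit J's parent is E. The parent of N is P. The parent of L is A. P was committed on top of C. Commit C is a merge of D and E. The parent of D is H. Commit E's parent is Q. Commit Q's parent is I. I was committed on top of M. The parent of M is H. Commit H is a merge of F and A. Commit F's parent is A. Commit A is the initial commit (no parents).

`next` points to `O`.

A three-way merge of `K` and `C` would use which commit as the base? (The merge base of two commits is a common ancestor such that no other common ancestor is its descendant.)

Ancestors of K: {A, F, H, K, M}.
Ancestors of C: {A, C, D, E, F, H, I, M, Q}.
Common ancestors: {A, F, H, M}.
Among these, M is not an ancestor of any other common ancestor — it is the merge base.

M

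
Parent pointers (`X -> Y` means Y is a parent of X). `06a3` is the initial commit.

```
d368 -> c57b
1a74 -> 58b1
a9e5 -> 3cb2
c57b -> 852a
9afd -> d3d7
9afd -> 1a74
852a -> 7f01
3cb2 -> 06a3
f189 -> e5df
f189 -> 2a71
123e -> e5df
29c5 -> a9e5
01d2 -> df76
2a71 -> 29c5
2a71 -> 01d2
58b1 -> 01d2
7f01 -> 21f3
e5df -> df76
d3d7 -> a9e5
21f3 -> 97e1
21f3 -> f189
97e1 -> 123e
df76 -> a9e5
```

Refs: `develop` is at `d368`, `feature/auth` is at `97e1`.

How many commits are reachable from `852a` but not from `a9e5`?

Reachable from 852a: {01d2, 06a3, 123e, 21f3, 29c5, 2a71, 3cb2, 7f01, 852a, 97e1, a9e5, df76, e5df, f189}.
Reachable from a9e5: {06a3, 3cb2, a9e5}.
In 852a's history but not a9e5's: {01d2, 123e, 21f3, 29c5, 2a71, 7f01, 852a, 97e1, df76, e5df, f189} — 11 commits.

11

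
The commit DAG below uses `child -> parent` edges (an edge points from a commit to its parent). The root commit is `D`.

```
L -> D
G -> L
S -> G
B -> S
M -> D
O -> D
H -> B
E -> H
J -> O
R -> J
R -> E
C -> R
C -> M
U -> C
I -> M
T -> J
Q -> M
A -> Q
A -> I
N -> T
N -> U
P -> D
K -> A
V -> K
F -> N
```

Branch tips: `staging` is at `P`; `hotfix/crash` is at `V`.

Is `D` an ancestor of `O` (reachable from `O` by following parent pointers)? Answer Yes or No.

Ancestors of O (commits reachable by following parents): {D, O}.
D is in that set, so it is an ancestor of O.

Yes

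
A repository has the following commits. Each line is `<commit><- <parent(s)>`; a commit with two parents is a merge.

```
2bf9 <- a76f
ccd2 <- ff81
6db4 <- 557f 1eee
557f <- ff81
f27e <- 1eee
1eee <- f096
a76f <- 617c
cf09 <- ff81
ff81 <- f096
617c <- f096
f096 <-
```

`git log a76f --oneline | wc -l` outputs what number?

3

Walking parent pointers from a76f: reachable set = {617c, a76f, f096}.
That is 3 commits.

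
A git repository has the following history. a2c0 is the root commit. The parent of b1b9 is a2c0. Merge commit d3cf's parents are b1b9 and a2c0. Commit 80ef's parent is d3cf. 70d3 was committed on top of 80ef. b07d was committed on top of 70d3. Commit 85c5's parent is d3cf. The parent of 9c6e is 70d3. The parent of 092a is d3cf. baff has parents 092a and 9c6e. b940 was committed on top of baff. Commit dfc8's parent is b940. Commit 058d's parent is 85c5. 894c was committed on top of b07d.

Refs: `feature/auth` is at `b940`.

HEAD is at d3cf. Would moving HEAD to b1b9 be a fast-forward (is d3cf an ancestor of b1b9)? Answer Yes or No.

No

A fast-forward from d3cf to b1b9 is possible iff d3cf is an ancestor of b1b9.
Ancestors of b1b9: {a2c0, b1b9}.
d3cf is not among them, so fast-forward is not possible.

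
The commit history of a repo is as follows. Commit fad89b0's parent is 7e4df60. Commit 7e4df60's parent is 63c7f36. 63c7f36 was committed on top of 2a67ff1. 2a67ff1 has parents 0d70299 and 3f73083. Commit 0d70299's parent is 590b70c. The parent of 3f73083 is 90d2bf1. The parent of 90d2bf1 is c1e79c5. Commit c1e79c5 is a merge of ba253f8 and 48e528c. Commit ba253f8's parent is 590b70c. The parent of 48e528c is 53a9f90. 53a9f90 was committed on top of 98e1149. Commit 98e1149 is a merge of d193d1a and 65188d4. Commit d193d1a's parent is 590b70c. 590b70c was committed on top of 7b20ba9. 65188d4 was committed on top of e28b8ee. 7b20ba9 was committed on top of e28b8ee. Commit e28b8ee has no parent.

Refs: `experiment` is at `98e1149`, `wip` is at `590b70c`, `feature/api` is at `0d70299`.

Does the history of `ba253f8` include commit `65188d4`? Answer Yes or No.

No

Ancestors of ba253f8: {590b70c, 7b20ba9, ba253f8, e28b8ee}.
65188d4 is not in that set, so it is not an ancestor of ba253f8.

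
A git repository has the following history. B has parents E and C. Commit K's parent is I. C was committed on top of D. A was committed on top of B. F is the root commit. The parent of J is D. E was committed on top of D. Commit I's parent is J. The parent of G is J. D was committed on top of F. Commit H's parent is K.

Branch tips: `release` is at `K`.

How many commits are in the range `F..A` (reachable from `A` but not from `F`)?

5

Reachable from A: {A, B, C, D, E, F}.
Reachable from F: {F}.
In A's history but not F's: {A, B, C, D, E} — 5 commits.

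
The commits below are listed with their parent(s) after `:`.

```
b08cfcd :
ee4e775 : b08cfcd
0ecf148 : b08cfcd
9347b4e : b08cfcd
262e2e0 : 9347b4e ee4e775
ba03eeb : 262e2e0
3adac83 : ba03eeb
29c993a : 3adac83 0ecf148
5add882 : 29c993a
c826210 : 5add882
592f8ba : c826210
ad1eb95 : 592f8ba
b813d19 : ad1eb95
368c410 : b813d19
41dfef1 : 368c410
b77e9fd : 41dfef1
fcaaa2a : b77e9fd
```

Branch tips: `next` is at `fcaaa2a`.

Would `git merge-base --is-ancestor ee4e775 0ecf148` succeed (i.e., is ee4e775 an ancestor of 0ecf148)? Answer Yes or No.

No

Ancestors of 0ecf148: {0ecf148, b08cfcd}.
ee4e775 is not in that set, so it is not an ancestor of 0ecf148.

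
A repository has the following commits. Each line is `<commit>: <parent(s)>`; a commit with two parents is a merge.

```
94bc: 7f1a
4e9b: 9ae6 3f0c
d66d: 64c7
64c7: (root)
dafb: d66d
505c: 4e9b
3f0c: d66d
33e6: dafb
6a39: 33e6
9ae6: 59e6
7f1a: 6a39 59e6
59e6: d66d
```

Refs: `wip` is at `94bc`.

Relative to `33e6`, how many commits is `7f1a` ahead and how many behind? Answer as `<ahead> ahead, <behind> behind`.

3 ahead, 0 behind

Reachable from 7f1a: {33e6, 59e6, 64c7, 6a39, 7f1a, d66d, dafb}.
Reachable from 33e6: {33e6, 64c7, d66d, dafb}.
Only in 7f1a's history (ahead): {59e6, 6a39, 7f1a} — 3.
Only in 33e6's history (behind): {} — 0.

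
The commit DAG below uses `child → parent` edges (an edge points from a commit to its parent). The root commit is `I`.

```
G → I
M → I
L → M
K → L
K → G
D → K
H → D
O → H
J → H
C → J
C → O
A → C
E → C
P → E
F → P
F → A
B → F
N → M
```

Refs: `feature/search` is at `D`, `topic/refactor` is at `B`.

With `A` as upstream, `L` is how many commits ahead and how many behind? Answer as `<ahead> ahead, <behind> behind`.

0 ahead, 8 behind

Reachable from L: {I, L, M}.
Reachable from A: {A, C, D, G, H, I, J, K, L, M, O}.
Only in L's history (ahead): {} — 0.
Only in A's history (behind): {A, C, D, G, H, J, K, O} — 8.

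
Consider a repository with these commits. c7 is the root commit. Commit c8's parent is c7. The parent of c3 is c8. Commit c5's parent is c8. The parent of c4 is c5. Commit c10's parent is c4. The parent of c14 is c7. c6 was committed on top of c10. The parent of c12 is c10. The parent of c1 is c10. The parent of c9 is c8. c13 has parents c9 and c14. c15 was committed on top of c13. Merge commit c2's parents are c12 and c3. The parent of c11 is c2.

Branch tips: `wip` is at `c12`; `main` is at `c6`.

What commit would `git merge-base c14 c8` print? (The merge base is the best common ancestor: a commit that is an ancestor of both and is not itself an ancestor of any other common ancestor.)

Ancestors of c14: {c14, c7}.
Ancestors of c8: {c7, c8}.
Common ancestors: {c7}.
The only common ancestor is c7, so it is the merge base.

c7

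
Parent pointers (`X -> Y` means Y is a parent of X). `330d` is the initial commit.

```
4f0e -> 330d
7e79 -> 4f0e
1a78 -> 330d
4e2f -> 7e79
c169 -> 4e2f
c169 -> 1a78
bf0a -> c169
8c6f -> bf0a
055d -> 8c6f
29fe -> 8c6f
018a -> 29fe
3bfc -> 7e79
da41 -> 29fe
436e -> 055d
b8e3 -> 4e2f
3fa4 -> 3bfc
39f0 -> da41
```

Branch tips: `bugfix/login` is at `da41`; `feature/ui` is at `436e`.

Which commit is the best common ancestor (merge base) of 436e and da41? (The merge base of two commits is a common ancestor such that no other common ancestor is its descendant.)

Ancestors of 436e: {055d, 1a78, 330d, 436e, 4e2f, 4f0e, 7e79, 8c6f, bf0a, c169}.
Ancestors of da41: {1a78, 29fe, 330d, 4e2f, 4f0e, 7e79, 8c6f, bf0a, c169, da41}.
Common ancestors: {1a78, 330d, 4e2f, 4f0e, 7e79, 8c6f, bf0a, c169}.
Among these, 8c6f is not an ancestor of any other common ancestor — it is the merge base.

8c6f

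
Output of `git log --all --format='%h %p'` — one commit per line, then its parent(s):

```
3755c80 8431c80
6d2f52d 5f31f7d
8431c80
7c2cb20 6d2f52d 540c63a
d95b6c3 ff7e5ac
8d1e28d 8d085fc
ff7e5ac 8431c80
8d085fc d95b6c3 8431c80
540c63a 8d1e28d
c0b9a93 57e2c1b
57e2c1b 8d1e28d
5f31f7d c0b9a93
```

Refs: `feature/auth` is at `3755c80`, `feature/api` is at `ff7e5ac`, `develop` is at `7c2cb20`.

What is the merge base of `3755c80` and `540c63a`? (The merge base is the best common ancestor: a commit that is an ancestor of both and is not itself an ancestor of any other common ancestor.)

Ancestors of 3755c80: {3755c80, 8431c80}.
Ancestors of 540c63a: {540c63a, 8431c80, 8d085fc, 8d1e28d, d95b6c3, ff7e5ac}.
Common ancestors: {8431c80}.
The only common ancestor is 8431c80, so it is the merge base.

8431c80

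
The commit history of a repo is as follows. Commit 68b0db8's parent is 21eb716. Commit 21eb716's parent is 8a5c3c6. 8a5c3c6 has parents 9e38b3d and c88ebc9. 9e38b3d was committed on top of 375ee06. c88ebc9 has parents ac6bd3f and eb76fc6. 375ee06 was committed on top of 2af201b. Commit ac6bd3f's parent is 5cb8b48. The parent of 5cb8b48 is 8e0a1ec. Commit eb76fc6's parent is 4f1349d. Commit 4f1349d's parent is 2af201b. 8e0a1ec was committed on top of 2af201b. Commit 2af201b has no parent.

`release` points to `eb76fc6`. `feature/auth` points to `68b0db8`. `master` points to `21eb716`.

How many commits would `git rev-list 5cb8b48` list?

3

Walking parent pointers from 5cb8b48: reachable set = {2af201b, 5cb8b48, 8e0a1ec}.
That is 3 commits.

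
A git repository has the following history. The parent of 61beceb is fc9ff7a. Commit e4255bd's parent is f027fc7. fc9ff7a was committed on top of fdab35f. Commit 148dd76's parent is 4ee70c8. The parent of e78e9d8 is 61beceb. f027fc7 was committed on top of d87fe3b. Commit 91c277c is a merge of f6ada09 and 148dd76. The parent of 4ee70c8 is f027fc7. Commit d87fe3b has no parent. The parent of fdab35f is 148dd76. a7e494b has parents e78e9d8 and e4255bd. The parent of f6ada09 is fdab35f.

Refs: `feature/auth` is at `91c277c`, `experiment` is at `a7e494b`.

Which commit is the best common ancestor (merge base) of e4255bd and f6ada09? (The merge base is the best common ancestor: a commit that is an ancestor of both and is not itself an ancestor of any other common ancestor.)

f027fc7

Ancestors of e4255bd: {d87fe3b, e4255bd, f027fc7}.
Ancestors of f6ada09: {148dd76, 4ee70c8, d87fe3b, f027fc7, f6ada09, fdab35f}.
Common ancestors: {d87fe3b, f027fc7}.
Among these, f027fc7 is not an ancestor of any other common ancestor — it is the merge base.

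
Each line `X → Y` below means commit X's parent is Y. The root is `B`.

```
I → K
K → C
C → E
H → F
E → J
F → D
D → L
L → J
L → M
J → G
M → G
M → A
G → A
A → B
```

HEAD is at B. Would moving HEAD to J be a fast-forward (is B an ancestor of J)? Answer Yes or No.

A fast-forward from B to J is possible iff B is an ancestor of J.
Ancestors of J: {A, B, G, J}.
B is among them, so fast-forward is possible.

Yes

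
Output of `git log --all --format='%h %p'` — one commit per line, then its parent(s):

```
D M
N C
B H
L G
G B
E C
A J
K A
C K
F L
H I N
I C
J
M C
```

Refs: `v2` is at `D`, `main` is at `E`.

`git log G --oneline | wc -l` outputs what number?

Walking parent pointers from G: reachable set = {A, B, C, G, H, I, J, K, N}.
That is 9 commits.

9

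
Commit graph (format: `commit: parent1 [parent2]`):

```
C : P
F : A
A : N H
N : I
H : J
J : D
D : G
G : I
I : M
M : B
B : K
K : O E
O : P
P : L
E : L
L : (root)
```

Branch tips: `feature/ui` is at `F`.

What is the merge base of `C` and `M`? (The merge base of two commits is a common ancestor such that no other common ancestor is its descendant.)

Ancestors of C: {C, L, P}.
Ancestors of M: {B, E, K, L, M, O, P}.
Common ancestors: {L, P}.
Among these, P is not an ancestor of any other common ancestor — it is the merge base.

P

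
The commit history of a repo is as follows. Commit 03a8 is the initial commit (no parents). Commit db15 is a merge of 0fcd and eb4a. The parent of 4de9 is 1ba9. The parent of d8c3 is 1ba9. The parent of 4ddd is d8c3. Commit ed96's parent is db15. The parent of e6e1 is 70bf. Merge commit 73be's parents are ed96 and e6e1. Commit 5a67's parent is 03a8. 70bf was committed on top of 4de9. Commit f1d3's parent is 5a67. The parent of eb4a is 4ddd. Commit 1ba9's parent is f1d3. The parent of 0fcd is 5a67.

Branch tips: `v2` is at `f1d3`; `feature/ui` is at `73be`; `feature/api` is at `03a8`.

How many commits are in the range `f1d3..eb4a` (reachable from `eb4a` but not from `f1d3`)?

4

Reachable from eb4a: {03a8, 1ba9, 4ddd, 5a67, d8c3, eb4a, f1d3}.
Reachable from f1d3: {03a8, 5a67, f1d3}.
In eb4a's history but not f1d3's: {1ba9, 4ddd, d8c3, eb4a} — 4 commits.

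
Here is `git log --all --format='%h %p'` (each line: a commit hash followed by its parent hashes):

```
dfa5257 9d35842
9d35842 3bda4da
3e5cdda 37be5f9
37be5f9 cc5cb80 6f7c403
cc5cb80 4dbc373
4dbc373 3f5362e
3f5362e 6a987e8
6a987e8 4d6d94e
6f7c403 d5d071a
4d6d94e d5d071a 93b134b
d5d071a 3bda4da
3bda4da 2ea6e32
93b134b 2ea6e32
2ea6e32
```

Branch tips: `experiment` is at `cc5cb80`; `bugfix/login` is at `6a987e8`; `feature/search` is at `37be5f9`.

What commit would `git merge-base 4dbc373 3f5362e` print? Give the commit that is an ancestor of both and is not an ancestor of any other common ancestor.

3f5362e

Ancestors of 4dbc373: {2ea6e32, 3bda4da, 3f5362e, 4d6d94e, 4dbc373, 6a987e8, 93b134b, d5d071a}.
Ancestors of 3f5362e: {2ea6e32, 3bda4da, 3f5362e, 4d6d94e, 6a987e8, 93b134b, d5d071a}.
Common ancestors: {2ea6e32, 3bda4da, 3f5362e, 4d6d94e, 6a987e8, 93b134b, d5d071a}.
Among these, 3f5362e is not an ancestor of any other common ancestor — it is the merge base.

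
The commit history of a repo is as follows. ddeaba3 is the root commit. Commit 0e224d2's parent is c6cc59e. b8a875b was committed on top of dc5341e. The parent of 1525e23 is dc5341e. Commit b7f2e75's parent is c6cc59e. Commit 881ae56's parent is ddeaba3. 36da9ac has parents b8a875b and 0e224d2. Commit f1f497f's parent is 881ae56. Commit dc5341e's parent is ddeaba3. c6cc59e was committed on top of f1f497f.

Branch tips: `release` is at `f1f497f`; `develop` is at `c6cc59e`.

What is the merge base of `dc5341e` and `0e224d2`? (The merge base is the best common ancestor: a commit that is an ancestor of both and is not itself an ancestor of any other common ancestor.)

ddeaba3

Ancestors of dc5341e: {dc5341e, ddeaba3}.
Ancestors of 0e224d2: {0e224d2, 881ae56, c6cc59e, ddeaba3, f1f497f}.
Common ancestors: {ddeaba3}.
The only common ancestor is ddeaba3, so it is the merge base.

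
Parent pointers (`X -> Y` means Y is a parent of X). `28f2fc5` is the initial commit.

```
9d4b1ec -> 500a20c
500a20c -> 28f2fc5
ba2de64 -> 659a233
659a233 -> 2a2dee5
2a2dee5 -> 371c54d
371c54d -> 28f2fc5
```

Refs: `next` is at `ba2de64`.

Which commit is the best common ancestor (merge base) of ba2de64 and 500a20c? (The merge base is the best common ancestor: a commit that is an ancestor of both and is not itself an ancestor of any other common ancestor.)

28f2fc5

Ancestors of ba2de64: {28f2fc5, 2a2dee5, 371c54d, 659a233, ba2de64}.
Ancestors of 500a20c: {28f2fc5, 500a20c}.
Common ancestors: {28f2fc5}.
The only common ancestor is 28f2fc5, so it is the merge base.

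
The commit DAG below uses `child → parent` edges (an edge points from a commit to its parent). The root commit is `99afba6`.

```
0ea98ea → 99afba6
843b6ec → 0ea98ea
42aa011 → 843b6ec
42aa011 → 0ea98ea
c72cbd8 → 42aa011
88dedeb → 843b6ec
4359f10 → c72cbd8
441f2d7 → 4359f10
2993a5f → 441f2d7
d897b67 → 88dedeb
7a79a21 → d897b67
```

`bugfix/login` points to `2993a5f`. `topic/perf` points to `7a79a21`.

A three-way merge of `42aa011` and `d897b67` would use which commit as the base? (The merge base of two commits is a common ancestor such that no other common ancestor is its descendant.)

Ancestors of 42aa011: {0ea98ea, 42aa011, 843b6ec, 99afba6}.
Ancestors of d897b67: {0ea98ea, 843b6ec, 88dedeb, 99afba6, d897b67}.
Common ancestors: {0ea98ea, 843b6ec, 99afba6}.
Among these, 843b6ec is not an ancestor of any other common ancestor — it is the merge base.

843b6ec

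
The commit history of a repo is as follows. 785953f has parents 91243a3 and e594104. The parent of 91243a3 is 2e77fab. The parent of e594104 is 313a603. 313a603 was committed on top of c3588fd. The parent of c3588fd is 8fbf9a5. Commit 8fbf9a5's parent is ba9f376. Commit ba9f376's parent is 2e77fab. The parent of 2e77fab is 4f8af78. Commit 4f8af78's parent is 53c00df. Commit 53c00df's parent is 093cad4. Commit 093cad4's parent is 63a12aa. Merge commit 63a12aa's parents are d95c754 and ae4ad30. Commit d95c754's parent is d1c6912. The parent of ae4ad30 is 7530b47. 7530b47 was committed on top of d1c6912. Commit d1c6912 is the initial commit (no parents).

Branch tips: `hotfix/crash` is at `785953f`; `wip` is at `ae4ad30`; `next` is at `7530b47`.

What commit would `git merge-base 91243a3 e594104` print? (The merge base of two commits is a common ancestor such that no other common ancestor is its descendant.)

Ancestors of 91243a3: {093cad4, 2e77fab, 4f8af78, 53c00df, 63a12aa, 7530b47, 91243a3, ae4ad30, d1c6912, d95c754}.
Ancestors of e594104: {093cad4, 2e77fab, 313a603, 4f8af78, 53c00df, 63a12aa, 7530b47, 8fbf9a5, ae4ad30, ba9f376, c3588fd, d1c6912, d95c754, e594104}.
Common ancestors: {093cad4, 2e77fab, 4f8af78, 53c00df, 63a12aa, 7530b47, ae4ad30, d1c6912, d95c754}.
Among these, 2e77fab is not an ancestor of any other common ancestor — it is the merge base.

2e77fab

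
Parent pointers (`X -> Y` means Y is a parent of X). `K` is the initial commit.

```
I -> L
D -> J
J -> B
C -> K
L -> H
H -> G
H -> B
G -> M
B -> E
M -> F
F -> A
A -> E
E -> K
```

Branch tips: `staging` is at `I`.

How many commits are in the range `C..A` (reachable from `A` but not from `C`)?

2

Reachable from A: {A, E, K}.
Reachable from C: {C, K}.
In A's history but not C's: {A, E} — 2 commits.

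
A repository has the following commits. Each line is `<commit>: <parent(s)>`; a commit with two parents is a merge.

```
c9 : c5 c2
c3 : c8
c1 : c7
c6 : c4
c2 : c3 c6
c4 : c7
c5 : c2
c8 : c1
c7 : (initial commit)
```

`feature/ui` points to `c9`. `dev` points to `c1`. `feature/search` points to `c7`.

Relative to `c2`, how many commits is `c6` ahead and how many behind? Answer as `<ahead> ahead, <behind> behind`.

Reachable from c6: {c4, c6, c7}.
Reachable from c2: {c1, c2, c3, c4, c6, c7, c8}.
Only in c6's history (ahead): {} — 0.
Only in c2's history (behind): {c1, c2, c3, c8} — 4.

0 ahead, 4 behind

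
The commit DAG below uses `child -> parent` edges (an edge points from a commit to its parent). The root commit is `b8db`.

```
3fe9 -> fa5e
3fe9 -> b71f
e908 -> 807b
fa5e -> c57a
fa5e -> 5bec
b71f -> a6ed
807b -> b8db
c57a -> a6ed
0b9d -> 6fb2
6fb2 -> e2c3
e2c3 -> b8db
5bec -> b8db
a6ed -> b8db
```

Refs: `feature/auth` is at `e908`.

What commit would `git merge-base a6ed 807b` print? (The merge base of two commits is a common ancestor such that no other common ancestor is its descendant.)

Ancestors of a6ed: {a6ed, b8db}.
Ancestors of 807b: {807b, b8db}.
Common ancestors: {b8db}.
The only common ancestor is b8db, so it is the merge base.

b8db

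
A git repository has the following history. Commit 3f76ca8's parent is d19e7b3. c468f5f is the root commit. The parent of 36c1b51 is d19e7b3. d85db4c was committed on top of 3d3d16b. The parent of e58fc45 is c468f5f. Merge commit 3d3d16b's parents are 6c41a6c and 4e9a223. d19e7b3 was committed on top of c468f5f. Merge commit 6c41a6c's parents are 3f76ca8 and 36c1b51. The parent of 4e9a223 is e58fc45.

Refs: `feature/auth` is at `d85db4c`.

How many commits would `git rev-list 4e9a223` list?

Walking parent pointers from 4e9a223: reachable set = {4e9a223, c468f5f, e58fc45}.
That is 3 commits.

3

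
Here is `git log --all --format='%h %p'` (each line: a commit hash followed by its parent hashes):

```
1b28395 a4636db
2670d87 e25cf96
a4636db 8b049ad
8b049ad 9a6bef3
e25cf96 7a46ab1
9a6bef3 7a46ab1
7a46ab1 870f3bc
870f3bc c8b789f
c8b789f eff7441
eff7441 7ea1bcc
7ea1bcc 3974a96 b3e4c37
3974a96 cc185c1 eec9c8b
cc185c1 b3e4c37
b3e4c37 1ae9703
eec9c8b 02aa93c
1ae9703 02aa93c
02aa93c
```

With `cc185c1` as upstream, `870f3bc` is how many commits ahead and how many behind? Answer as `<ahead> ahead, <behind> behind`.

Reachable from 870f3bc: {02aa93c, 1ae9703, 3974a96, 7ea1bcc, 870f3bc, b3e4c37, c8b789f, cc185c1, eec9c8b, eff7441}.
Reachable from cc185c1: {02aa93c, 1ae9703, b3e4c37, cc185c1}.
Only in 870f3bc's history (ahead): {3974a96, 7ea1bcc, 870f3bc, c8b789f, eec9c8b, eff7441} — 6.
Only in cc185c1's history (behind): {} — 0.

6 ahead, 0 behind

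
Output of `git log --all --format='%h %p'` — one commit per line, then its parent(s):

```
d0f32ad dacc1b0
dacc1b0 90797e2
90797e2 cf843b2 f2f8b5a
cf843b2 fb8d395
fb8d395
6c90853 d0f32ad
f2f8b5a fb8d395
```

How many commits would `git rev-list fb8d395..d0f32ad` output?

5

Reachable from d0f32ad: {90797e2, cf843b2, d0f32ad, dacc1b0, f2f8b5a, fb8d395}.
Reachable from fb8d395: {fb8d395}.
In d0f32ad's history but not fb8d395's: {90797e2, cf843b2, d0f32ad, dacc1b0, f2f8b5a} — 5 commits.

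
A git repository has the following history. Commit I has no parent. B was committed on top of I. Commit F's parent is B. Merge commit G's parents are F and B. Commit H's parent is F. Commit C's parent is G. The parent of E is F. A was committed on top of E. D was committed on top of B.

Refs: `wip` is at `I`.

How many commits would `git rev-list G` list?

4

Walking parent pointers from G: reachable set = {B, F, G, I}.
That is 4 commits.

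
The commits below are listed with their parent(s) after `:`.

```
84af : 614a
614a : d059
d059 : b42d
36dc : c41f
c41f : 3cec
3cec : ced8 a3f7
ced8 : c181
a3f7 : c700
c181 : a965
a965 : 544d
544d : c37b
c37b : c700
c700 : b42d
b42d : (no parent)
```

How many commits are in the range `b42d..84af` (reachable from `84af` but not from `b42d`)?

Reachable from 84af: {614a, 84af, b42d, d059}.
Reachable from b42d: {b42d}.
In 84af's history but not b42d's: {614a, 84af, d059} — 3 commits.

3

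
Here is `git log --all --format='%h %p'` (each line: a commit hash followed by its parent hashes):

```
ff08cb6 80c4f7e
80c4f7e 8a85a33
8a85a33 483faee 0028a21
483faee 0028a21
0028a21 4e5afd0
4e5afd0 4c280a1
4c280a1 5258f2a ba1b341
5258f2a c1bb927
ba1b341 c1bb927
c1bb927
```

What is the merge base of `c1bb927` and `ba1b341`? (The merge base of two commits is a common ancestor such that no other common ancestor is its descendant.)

c1bb927

Ancestors of c1bb927: {c1bb927}.
Ancestors of ba1b341: {ba1b341, c1bb927}.
Common ancestors: {c1bb927}.
The only common ancestor is c1bb927, so it is the merge base.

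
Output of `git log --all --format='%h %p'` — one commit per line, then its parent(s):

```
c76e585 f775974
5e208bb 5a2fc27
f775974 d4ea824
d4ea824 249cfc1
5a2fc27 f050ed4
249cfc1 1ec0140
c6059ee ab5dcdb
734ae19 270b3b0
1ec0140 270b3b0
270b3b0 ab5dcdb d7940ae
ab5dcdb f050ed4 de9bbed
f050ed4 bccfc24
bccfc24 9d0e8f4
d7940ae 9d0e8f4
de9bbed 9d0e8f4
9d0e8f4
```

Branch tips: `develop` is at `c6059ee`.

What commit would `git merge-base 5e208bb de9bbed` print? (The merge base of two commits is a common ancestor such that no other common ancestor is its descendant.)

Ancestors of 5e208bb: {5a2fc27, 5e208bb, 9d0e8f4, bccfc24, f050ed4}.
Ancestors of de9bbed: {9d0e8f4, de9bbed}.
Common ancestors: {9d0e8f4}.
The only common ancestor is 9d0e8f4, so it is the merge base.

9d0e8f4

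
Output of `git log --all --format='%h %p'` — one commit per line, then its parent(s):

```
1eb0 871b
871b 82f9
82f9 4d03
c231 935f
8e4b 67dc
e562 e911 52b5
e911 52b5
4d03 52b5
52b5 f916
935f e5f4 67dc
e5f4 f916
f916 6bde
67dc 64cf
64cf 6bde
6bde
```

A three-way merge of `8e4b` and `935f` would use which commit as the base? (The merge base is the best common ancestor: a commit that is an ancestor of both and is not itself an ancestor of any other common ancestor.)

67dc

Ancestors of 8e4b: {64cf, 67dc, 6bde, 8e4b}.
Ancestors of 935f: {64cf, 67dc, 6bde, 935f, e5f4, f916}.
Common ancestors: {64cf, 67dc, 6bde}.
Among these, 67dc is not an ancestor of any other common ancestor — it is the merge base.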